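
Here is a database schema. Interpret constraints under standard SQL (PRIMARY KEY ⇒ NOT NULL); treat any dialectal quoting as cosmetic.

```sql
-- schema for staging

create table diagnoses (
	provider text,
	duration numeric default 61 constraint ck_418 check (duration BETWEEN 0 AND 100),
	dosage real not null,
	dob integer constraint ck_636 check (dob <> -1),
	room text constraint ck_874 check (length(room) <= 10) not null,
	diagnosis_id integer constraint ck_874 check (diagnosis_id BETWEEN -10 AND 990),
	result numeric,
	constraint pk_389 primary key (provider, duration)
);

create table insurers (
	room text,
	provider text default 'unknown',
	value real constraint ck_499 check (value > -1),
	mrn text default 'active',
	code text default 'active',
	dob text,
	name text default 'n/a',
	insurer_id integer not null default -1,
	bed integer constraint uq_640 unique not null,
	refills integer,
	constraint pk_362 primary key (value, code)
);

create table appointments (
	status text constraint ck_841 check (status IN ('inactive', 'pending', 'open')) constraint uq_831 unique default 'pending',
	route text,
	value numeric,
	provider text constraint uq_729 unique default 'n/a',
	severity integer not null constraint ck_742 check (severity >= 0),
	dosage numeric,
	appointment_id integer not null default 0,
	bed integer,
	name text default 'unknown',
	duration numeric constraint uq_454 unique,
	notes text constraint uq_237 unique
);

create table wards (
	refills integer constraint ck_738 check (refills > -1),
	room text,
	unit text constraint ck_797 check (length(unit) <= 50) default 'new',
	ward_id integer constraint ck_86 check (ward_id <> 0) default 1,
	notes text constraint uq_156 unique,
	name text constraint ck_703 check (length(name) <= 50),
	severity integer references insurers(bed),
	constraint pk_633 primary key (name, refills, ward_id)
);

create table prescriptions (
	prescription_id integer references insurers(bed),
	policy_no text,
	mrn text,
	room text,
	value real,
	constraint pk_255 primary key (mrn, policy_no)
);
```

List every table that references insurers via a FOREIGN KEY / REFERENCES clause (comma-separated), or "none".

wards, prescriptions

- wards.severity references insurers(bed).
- prescriptions.prescription_id references insurers(bed).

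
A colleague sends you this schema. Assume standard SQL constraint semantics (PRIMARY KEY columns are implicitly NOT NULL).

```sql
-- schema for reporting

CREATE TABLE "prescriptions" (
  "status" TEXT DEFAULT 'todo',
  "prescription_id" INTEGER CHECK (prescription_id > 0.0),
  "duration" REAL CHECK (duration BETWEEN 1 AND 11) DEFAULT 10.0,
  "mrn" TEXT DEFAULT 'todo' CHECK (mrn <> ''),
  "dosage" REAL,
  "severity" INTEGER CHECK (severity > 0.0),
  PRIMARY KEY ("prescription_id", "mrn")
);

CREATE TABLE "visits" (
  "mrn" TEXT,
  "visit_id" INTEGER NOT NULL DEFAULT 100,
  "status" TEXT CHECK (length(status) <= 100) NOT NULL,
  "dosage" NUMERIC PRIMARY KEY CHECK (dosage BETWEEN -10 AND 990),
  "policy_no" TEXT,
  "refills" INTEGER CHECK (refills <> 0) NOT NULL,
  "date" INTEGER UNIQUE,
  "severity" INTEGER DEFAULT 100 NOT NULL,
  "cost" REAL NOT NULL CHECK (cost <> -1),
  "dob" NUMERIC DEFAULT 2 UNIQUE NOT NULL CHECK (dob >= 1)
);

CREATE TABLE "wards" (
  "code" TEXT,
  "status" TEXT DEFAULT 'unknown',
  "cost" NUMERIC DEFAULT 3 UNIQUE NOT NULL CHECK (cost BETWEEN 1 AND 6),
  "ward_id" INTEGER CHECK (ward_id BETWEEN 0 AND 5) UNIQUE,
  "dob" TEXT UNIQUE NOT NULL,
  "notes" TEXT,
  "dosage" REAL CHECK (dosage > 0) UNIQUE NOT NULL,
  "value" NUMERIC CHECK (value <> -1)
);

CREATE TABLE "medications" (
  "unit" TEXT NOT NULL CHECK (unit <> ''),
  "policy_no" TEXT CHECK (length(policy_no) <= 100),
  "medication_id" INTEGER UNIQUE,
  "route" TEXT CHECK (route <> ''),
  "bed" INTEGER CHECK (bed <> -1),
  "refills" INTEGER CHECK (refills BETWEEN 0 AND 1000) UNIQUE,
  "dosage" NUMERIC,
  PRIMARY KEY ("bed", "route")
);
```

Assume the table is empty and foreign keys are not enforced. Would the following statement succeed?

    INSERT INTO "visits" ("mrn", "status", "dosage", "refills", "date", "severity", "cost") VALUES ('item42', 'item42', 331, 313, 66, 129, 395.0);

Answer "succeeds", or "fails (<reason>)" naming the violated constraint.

succeeds

NOT NULL columns: cost is supplied; dob defaults to 2; dosage is supplied; refills is supplied; severity is supplied; status is supplied; visit_id defaults to 100.
CHECK constraints: 'item42' satisfies (length(status) <= 100); 331 satisfies (dosage BETWEEN -10 AND 990); 313 satisfies (refills <> 0); 395.0 satisfies (cost <> -1).
No constraint is violated.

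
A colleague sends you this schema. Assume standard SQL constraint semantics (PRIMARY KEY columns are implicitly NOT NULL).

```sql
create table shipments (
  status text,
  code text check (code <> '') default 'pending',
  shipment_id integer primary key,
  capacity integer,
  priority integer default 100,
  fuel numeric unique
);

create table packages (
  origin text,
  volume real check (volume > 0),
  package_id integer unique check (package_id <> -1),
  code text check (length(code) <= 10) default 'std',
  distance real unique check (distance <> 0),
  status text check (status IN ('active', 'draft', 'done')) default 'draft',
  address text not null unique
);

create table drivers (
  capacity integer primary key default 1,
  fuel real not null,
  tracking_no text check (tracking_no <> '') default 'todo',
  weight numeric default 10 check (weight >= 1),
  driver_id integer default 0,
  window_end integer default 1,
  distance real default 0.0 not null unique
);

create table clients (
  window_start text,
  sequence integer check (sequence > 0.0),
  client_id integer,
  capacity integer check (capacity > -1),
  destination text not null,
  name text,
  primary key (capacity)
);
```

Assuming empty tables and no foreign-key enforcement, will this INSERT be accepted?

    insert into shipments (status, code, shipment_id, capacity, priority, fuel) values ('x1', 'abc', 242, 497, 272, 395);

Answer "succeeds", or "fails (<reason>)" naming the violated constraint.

NOT NULL columns: shipment_id is supplied.
CHECK constraints: 'abc' satisfies (code <> '').
No constraint is violated.

succeeds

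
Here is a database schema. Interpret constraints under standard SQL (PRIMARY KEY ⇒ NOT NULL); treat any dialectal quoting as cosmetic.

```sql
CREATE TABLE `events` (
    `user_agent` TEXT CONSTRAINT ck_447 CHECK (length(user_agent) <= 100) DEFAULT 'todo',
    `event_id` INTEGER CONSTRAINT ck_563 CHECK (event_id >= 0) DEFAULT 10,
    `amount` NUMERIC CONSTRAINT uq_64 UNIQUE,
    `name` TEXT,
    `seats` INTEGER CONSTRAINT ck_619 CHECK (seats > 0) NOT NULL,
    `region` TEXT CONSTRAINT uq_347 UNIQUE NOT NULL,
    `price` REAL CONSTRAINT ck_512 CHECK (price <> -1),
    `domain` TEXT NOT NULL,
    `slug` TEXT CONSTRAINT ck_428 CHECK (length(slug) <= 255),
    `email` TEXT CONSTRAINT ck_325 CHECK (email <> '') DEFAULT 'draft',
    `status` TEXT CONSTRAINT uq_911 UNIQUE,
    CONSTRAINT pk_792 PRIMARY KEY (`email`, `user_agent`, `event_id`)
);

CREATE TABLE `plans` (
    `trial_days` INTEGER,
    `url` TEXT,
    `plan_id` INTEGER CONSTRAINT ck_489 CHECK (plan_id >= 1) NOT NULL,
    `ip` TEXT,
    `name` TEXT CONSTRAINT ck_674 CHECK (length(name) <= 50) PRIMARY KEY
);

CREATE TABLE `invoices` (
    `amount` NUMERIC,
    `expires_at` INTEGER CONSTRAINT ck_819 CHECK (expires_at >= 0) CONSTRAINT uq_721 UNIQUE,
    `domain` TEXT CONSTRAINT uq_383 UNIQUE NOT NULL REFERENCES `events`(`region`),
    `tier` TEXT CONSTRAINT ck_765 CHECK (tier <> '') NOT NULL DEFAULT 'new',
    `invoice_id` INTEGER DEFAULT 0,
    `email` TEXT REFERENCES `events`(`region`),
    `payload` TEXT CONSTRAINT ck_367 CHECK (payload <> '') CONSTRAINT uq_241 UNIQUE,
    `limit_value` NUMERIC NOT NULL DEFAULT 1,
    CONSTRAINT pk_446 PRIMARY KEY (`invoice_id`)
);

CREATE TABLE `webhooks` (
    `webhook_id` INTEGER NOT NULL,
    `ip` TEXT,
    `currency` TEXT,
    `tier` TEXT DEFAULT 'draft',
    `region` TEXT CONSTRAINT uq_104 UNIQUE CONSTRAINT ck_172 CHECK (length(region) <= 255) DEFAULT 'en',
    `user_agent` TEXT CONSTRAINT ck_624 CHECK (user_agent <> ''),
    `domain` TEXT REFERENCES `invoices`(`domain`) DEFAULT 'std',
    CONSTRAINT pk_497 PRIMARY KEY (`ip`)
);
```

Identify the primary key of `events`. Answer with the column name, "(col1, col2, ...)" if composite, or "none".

A table-level PRIMARY KEY clause names 3 columns: email, user_agent, event_id.
This is a composite key — the combination is unique, not each column individually.

(email, user_agent, event_id)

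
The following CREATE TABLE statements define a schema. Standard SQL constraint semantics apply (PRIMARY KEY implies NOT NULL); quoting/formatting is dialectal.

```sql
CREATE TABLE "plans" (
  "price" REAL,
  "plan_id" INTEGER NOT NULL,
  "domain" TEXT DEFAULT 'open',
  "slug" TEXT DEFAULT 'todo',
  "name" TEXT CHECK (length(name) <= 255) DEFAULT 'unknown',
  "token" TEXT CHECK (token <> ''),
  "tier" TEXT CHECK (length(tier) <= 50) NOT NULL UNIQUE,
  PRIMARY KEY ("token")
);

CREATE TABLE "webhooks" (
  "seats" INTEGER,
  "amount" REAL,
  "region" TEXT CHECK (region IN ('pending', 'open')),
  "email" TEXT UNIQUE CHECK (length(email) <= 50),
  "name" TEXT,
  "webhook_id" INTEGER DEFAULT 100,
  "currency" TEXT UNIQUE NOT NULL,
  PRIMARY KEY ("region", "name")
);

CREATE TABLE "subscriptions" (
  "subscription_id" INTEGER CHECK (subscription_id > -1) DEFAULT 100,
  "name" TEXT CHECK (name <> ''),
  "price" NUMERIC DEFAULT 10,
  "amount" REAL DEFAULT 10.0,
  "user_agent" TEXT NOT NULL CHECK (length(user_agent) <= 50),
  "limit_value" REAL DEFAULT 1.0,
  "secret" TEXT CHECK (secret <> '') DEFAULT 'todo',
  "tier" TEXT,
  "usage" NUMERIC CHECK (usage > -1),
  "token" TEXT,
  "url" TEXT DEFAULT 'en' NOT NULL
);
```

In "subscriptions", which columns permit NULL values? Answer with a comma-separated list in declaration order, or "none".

subscription_id, name, price, amount, limit_value, secret, tier, usage, token

- subscription_id: CHECK does not forbid NULL (a CHECK constraint passes when its expression is NULL) → nullable.
- name: CHECK does not forbid NULL (a CHECK constraint passes when its expression is NULL) → nullable.
- price: DEFAULT only fills an omitted column; an explicit NULL is still allowed → nullable.
- amount: DEFAULT only fills an omitted column; an explicit NULL is still allowed → nullable.
- user_agent: declared NOT NULL → not nullable.
- limit_value: DEFAULT only fills an omitted column; an explicit NULL is still allowed → nullable.
- secret: CHECK does not forbid NULL (a CHECK constraint passes when its expression is NULL) → nullable.
- tier: no NOT NULL constraint applies → nullable.
- usage: CHECK does not forbid NULL (a CHECK constraint passes when its expression is NULL) → nullable.
- token: no NOT NULL constraint applies → nullable.
- url: declared NOT NULL → not nullable.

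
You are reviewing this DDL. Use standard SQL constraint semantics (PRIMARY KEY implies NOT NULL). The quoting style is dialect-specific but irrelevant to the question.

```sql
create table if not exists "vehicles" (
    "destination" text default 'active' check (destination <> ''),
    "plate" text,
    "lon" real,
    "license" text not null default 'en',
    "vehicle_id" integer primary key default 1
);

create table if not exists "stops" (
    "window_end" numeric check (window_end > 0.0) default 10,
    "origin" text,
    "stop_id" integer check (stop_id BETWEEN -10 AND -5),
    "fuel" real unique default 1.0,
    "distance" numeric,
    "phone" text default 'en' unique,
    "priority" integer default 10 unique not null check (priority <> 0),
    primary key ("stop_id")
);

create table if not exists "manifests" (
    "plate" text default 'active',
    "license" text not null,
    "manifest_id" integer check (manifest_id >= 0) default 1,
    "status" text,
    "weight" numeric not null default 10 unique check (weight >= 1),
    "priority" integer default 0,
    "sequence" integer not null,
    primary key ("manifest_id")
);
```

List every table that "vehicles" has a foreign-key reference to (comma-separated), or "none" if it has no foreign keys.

No column in vehicles has a REFERENCES clause.

none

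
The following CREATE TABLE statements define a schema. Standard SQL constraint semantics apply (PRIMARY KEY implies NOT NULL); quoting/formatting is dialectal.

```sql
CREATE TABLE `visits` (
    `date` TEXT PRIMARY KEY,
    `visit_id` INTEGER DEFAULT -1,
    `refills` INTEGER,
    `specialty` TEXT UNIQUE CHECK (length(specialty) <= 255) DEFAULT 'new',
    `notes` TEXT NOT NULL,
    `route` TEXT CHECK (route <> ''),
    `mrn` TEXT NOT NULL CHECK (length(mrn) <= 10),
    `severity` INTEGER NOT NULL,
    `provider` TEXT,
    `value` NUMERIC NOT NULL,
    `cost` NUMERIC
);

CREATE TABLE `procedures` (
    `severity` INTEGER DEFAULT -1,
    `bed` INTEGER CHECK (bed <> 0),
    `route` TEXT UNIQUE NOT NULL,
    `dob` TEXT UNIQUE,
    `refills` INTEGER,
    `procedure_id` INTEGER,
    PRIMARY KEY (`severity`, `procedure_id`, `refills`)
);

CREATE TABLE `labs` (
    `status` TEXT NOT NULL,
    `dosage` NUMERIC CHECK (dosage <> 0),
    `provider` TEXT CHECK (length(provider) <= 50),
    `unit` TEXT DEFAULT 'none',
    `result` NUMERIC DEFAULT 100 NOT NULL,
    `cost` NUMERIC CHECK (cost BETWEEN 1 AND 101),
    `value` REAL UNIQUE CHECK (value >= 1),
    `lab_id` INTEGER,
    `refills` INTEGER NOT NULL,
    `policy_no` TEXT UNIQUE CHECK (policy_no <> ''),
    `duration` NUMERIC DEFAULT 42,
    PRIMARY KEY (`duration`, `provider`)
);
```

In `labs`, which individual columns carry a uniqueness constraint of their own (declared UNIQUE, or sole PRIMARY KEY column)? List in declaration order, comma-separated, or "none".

- status: no UNIQUE or single-column PK constraint.
- dosage: no UNIQUE or single-column PK constraint.
- provider: part of a composite PRIMARY KEY — only the tuple is unique, not this column on its own.
- unit: no UNIQUE or single-column PK constraint.
- result: no UNIQUE or single-column PK constraint.
- cost: no UNIQUE or single-column PK constraint.
- value: declared UNIQUE → unique.
- lab_id: no UNIQUE or single-column PK constraint.
- refills: no UNIQUE or single-column PK constraint.
- policy_no: declared UNIQUE → unique.
- duration: part of a composite PRIMARY KEY — only the tuple is unique, not this column on its own.

value, policy_no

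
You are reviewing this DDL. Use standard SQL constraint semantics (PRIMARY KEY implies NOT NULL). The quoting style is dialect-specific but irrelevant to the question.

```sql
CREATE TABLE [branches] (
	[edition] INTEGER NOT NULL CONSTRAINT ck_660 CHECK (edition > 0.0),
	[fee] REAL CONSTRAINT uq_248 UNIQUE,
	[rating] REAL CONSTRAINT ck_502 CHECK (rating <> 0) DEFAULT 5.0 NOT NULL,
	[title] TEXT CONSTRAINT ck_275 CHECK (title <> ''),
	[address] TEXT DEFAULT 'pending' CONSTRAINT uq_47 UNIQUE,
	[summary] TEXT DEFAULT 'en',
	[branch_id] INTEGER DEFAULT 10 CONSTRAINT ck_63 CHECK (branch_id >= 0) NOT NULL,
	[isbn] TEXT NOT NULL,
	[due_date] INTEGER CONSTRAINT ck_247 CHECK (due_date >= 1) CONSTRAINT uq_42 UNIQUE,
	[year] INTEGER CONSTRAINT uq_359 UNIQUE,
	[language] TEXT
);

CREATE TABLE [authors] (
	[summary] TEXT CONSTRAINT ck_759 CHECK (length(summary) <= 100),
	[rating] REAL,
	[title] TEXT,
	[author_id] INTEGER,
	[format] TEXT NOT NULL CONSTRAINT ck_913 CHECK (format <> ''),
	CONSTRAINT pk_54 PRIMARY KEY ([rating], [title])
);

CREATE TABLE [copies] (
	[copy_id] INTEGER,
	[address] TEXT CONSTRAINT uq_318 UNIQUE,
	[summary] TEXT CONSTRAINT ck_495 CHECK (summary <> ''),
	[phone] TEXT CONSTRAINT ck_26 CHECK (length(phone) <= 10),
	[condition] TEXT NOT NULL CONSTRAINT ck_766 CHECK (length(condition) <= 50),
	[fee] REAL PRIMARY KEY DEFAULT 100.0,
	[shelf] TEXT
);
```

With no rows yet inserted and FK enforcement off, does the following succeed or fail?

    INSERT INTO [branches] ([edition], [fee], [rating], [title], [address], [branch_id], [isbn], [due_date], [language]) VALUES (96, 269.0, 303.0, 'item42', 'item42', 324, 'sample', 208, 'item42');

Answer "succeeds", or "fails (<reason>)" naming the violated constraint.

NOT NULL columns: branch_id is supplied; edition is supplied; isbn is supplied; rating is supplied.
CHECK constraints: 96 satisfies (edition > 0.0); 303.0 satisfies (rating <> 0); 'item42' satisfies (title <> ''); 324 satisfies (branch_id >= 0); 208 satisfies (due_date >= 1).
No constraint is violated.

succeeds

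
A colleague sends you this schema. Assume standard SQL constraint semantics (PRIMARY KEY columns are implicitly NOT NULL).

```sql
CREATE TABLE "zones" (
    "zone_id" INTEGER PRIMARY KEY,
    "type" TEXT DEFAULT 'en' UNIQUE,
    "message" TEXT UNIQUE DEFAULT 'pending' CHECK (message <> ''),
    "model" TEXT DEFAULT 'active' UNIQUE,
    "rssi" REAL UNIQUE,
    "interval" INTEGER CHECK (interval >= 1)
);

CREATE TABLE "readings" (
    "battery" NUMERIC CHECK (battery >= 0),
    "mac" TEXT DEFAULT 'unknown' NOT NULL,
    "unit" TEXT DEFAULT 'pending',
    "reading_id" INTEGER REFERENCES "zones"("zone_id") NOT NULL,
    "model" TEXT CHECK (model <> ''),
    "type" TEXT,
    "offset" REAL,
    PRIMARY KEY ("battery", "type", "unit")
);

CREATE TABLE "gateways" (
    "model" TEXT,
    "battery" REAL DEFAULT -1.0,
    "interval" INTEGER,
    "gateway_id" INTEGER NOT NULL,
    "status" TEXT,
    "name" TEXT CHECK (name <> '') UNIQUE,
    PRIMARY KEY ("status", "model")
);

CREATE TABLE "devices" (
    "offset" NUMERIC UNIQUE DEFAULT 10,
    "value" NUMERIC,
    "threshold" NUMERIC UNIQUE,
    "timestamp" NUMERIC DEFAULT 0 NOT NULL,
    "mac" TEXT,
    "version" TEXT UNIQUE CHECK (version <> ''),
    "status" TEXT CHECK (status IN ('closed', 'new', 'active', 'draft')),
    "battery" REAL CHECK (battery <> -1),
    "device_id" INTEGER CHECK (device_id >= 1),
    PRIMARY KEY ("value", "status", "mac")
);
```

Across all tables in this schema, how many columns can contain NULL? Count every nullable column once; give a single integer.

zones: 5 nullable (type, message, model, rssi, interval — PK (zone_id) and explicit NOT NULL columns excluded).
readings: 2 nullable (model, offset — PK (battery, type, unit) and explicit NOT NULL columns excluded).
gateways: 3 nullable (battery, interval, name — PK (status, model) and explicit NOT NULL columns excluded).
devices: 5 nullable (offset, threshold, version, battery, device_id — PK (value, status, mac) and explicit NOT NULL columns excluded).
Total: 5 + 2 + 3 + 5 = 15.

15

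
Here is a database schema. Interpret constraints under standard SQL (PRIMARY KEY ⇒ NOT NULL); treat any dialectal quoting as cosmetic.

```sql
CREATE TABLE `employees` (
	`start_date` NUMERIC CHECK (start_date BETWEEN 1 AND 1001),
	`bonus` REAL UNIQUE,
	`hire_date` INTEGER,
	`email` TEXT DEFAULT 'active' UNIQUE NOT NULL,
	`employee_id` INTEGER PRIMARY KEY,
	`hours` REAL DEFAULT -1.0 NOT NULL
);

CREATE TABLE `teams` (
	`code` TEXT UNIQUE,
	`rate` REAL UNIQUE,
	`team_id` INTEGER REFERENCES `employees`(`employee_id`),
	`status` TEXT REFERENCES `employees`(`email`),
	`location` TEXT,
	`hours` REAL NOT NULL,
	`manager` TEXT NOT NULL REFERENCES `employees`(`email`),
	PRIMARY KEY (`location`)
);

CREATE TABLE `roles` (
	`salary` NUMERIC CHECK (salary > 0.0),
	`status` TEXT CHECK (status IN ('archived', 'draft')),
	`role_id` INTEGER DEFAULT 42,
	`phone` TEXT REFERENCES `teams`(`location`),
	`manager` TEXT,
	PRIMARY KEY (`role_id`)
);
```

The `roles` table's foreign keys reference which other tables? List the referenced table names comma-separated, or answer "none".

- phone REFERENCES teams(location).

teams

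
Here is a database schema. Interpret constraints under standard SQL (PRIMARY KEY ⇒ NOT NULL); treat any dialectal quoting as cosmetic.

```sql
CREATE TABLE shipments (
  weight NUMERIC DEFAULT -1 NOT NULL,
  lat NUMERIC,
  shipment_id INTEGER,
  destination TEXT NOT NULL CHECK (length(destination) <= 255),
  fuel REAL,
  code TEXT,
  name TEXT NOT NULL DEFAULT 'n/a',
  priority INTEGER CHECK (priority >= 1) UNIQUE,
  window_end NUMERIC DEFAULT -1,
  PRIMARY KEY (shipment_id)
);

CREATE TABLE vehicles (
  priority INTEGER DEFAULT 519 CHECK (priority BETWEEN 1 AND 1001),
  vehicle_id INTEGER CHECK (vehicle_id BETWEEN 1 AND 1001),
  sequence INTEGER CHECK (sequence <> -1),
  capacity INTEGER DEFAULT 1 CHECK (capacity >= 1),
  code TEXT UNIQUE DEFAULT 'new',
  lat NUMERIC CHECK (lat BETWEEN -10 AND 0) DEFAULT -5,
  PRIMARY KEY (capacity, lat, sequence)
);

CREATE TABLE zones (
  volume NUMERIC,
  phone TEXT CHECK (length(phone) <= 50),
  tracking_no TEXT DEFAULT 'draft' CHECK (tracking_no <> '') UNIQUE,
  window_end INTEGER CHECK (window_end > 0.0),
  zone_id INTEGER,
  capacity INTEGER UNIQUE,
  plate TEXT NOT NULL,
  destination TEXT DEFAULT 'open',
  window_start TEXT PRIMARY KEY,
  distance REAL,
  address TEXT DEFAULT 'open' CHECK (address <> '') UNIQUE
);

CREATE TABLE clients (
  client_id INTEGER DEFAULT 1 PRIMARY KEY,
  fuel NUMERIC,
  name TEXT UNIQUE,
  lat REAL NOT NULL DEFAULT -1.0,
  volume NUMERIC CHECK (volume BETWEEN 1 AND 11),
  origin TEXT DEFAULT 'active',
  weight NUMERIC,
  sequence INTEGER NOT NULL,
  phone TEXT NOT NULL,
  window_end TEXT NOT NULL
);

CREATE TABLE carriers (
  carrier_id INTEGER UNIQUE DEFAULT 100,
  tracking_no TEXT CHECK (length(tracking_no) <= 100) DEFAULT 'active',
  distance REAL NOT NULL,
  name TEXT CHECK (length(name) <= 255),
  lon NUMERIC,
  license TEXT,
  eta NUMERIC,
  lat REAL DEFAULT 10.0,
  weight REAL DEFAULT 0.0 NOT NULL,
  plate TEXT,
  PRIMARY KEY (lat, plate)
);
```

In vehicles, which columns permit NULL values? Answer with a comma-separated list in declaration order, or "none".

- priority: CHECK does not forbid NULL (a CHECK constraint passes when its expression is NULL) → nullable.
- vehicle_id: CHECK does not forbid NULL (a CHECK constraint passes when its expression is NULL) → nullable.
- sequence: part of the PRIMARY KEY, which implies NOT NULL → not nullable.
- capacity: part of the PRIMARY KEY, which implies NOT NULL → not nullable.
- code: UNIQUE does not imply NOT NULL → nullable.
- lat: part of the PRIMARY KEY, which implies NOT NULL → not nullable.

priority, vehicle_id, code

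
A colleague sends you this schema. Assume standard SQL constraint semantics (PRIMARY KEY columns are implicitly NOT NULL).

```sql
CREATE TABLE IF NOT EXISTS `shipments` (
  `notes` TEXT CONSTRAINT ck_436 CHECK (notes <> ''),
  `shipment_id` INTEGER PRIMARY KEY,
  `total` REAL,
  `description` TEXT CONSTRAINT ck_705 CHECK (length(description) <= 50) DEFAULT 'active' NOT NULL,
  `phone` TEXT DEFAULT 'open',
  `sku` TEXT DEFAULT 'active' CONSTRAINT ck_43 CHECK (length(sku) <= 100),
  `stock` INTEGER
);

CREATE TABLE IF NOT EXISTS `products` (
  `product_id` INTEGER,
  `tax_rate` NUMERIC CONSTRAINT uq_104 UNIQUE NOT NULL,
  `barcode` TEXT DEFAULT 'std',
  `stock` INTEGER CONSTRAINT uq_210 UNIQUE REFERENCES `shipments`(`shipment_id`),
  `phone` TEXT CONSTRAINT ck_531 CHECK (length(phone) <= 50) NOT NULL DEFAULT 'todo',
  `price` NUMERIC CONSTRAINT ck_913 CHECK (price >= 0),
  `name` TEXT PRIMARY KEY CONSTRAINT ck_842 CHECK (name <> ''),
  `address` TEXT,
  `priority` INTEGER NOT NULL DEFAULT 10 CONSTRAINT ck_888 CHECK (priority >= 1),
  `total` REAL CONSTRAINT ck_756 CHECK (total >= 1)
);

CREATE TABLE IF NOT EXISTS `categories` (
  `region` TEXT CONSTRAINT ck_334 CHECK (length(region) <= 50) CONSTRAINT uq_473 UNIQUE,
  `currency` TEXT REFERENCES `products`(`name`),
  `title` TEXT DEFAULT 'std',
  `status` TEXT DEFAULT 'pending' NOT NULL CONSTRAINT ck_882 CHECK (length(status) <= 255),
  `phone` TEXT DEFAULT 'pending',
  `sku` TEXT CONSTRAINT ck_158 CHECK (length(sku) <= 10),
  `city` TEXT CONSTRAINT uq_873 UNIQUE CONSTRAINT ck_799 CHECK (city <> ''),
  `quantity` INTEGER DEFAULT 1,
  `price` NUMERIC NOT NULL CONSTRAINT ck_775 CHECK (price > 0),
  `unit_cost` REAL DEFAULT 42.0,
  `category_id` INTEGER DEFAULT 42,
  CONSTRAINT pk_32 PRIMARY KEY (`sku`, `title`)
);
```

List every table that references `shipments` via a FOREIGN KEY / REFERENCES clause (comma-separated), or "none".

products

- products.stock references shipments(shipment_id).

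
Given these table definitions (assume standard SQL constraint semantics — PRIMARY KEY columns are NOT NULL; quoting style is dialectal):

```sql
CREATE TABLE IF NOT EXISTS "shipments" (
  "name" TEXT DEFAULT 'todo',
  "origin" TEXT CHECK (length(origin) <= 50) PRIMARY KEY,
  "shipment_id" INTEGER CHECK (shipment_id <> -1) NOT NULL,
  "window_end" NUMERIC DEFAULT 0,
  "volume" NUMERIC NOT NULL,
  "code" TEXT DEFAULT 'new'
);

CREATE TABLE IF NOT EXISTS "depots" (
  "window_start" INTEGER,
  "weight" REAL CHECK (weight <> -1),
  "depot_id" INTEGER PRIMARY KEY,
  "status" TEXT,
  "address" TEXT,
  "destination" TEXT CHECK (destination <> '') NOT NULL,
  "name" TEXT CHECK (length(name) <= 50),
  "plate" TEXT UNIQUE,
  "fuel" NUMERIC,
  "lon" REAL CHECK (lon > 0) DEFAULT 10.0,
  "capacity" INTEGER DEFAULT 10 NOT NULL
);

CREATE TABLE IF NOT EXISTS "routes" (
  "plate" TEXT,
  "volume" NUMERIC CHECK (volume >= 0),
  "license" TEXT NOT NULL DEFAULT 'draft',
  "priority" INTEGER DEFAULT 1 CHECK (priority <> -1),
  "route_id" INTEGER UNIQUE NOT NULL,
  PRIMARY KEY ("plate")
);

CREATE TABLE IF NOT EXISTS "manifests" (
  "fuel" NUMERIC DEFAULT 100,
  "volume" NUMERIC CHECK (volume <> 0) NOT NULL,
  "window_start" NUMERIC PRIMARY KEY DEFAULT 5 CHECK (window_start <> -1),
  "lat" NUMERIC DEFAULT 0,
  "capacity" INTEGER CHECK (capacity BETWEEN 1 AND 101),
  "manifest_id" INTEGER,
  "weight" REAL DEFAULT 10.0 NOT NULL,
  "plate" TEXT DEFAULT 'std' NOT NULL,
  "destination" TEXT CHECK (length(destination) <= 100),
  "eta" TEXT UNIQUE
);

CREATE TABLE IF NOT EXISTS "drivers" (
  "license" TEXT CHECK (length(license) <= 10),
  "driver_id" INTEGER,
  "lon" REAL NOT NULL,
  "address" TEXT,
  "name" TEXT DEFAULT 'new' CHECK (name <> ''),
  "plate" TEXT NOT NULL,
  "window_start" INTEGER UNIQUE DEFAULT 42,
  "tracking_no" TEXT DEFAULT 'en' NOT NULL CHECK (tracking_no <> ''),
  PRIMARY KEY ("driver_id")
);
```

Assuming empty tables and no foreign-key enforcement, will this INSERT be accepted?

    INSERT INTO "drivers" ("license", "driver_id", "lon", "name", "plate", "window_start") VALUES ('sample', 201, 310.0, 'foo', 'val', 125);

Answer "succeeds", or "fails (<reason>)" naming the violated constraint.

NOT NULL columns: driver_id is supplied; lon is supplied; plate is supplied; tracking_no defaults to 'en'.
CHECK constraints: 'sample' satisfies (length(license) <= 10); 'foo' satisfies (name <> '').
No constraint is violated.

succeeds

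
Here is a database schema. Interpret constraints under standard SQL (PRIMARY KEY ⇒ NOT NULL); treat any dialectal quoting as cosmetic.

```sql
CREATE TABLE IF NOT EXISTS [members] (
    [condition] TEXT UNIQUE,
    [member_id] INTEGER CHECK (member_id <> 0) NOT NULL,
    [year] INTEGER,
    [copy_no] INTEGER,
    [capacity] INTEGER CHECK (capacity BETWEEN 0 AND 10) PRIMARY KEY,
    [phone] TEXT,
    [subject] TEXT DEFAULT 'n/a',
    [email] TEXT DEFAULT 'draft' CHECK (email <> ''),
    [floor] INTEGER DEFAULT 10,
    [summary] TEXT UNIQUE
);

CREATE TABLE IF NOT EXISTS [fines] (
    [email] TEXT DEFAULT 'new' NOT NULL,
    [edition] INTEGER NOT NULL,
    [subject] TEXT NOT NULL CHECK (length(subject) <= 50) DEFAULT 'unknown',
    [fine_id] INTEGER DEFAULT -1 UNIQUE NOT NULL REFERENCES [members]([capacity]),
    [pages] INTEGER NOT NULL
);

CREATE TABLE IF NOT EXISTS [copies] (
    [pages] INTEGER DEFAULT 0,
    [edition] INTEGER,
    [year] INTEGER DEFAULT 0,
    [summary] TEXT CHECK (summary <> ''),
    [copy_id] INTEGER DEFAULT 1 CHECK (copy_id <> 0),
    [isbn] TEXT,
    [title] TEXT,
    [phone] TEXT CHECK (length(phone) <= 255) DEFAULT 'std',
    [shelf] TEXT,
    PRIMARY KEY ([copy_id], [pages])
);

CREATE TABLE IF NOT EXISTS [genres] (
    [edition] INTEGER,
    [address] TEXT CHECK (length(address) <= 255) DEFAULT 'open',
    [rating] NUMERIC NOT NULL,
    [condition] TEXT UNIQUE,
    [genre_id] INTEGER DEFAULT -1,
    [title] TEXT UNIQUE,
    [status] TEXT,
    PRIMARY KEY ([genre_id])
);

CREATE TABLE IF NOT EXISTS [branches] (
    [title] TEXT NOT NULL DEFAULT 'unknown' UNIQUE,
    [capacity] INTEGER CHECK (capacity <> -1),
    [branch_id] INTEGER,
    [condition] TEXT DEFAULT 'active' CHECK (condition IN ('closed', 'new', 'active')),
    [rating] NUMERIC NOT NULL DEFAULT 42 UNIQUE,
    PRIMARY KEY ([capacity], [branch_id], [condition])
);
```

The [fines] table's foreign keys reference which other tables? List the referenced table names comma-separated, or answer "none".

members

- fine_id REFERENCES members(capacity).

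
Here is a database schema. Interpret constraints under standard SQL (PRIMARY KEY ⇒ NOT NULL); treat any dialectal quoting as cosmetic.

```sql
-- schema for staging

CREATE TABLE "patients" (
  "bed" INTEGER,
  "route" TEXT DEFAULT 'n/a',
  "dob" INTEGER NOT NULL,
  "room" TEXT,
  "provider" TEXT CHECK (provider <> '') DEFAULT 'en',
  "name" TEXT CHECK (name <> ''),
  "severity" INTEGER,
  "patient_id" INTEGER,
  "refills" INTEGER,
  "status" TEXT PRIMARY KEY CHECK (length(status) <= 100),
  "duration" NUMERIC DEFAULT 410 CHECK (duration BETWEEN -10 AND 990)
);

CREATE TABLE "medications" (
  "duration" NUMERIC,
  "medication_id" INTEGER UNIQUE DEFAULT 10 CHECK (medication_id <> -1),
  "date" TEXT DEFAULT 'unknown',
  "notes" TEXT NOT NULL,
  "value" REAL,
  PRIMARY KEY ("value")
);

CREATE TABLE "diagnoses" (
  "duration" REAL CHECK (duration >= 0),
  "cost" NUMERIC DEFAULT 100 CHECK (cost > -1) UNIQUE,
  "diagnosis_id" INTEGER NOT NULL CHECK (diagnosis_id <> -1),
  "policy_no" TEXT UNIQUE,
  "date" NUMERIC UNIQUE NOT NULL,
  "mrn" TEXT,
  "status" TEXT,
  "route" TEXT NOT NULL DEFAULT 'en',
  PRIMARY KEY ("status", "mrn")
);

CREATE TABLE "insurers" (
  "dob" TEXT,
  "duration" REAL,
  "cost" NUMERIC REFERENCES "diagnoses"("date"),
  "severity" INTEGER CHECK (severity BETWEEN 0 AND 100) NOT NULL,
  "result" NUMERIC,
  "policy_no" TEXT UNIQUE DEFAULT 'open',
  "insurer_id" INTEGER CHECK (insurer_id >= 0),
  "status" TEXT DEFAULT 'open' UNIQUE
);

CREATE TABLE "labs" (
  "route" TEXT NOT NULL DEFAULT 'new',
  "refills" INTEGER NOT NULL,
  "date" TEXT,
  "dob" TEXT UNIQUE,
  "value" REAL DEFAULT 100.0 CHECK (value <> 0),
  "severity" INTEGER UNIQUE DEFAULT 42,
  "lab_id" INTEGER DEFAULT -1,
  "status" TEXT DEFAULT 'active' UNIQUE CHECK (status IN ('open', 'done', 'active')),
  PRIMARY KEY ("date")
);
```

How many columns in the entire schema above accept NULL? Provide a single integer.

27

patients: 9 nullable (bed, route, room, provider, name, severity, patient_id, refills, duration — PK (status) and explicit NOT NULL columns excluded).
medications: 3 nullable (duration, medication_id, date — PK (value) and explicit NOT NULL columns excluded).
diagnoses: 3 nullable (duration, cost, policy_no — PK (status, mrn) and explicit NOT NULL columns excluded).
insurers: 7 nullable (dob, duration, cost, result, policy_no, insurer_id, status — PK none and explicit NOT NULL columns excluded).
labs: 5 nullable (dob, value, severity, lab_id, status — PK (date) and explicit NOT NULL columns excluded).
Total: 9 + 3 + 3 + 7 + 5 = 27.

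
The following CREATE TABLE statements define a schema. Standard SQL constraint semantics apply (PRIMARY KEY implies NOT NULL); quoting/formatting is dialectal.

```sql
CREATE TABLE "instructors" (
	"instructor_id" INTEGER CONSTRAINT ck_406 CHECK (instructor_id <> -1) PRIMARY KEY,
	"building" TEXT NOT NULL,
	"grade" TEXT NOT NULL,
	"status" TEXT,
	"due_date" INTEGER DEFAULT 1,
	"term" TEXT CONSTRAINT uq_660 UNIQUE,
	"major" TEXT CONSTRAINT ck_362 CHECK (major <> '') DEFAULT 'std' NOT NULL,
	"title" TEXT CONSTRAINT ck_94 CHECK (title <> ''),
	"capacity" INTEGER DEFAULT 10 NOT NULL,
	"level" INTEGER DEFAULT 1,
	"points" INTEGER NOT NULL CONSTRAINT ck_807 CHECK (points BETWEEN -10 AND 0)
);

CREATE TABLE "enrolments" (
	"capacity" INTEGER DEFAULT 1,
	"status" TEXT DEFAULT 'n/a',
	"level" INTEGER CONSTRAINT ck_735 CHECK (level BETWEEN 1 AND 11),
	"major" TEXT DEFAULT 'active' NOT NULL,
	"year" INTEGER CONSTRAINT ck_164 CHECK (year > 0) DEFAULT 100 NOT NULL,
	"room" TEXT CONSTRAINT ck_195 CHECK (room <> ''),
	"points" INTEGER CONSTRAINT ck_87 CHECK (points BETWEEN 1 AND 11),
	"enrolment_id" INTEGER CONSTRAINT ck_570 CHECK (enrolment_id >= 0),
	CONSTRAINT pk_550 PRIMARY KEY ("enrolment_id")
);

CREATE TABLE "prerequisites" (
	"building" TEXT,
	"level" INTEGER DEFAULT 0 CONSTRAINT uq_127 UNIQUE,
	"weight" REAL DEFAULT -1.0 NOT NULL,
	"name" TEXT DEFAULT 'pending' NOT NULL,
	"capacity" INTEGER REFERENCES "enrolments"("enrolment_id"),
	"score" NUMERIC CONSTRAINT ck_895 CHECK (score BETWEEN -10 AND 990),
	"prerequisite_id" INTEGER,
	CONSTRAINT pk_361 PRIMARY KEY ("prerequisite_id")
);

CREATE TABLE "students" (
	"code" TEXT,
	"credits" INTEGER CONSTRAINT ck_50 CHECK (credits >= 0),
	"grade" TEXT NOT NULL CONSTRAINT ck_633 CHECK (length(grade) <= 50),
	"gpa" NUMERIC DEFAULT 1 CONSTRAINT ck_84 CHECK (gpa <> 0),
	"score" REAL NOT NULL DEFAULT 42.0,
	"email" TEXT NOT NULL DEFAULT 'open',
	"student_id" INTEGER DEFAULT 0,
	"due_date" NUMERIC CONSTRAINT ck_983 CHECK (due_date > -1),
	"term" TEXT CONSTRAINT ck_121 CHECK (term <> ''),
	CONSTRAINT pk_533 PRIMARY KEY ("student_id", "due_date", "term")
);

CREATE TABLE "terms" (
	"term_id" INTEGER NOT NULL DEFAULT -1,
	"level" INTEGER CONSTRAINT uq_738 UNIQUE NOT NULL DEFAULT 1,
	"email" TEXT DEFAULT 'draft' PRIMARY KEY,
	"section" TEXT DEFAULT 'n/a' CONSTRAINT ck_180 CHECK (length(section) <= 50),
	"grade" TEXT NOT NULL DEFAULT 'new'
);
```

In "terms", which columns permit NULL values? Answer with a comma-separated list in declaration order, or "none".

- term_id: declared NOT NULL → not nullable.
- level: declared NOT NULL → not nullable.
- email: part of the PRIMARY KEY, which implies NOT NULL → not nullable.
- section: CHECK does not forbid NULL (a CHECK constraint passes when its expression is NULL) → nullable.
- grade: declared NOT NULL → not nullable.

section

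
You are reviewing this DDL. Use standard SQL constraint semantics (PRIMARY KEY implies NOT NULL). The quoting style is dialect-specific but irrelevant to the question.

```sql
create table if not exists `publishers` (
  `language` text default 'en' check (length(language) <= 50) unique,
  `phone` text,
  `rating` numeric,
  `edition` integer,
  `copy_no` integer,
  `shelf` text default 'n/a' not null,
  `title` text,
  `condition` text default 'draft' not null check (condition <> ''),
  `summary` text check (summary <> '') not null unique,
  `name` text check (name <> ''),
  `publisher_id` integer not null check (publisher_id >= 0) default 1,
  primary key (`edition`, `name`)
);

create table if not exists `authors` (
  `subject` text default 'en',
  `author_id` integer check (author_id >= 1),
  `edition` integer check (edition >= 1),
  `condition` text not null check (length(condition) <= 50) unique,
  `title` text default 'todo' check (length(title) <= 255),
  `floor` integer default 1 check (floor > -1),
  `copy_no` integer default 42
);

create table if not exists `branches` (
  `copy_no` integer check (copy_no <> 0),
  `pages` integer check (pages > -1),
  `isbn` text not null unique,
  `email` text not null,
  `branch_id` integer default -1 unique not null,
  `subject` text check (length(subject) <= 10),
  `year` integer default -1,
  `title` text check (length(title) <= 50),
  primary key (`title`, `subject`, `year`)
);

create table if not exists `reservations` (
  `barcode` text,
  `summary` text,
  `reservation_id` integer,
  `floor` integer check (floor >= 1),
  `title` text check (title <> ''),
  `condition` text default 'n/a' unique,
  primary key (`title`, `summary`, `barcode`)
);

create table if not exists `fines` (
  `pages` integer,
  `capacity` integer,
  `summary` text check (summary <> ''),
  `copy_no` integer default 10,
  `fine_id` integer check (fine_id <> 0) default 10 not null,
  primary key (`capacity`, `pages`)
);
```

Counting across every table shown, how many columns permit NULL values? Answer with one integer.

18

publishers: 5 nullable (language, phone, rating, copy_no, title — PK (edition, name) and explicit NOT NULL columns excluded).
authors: 6 nullable (subject, author_id, edition, title, floor, copy_no — PK none and explicit NOT NULL columns excluded).
branches: 2 nullable (copy_no, pages — PK (title, subject, year) and explicit NOT NULL columns excluded).
reservations: 3 nullable (reservation_id, floor, condition — PK (title, summary, barcode) and explicit NOT NULL columns excluded).
fines: 2 nullable (summary, copy_no — PK (capacity, pages) and explicit NOT NULL columns excluded).
Total: 5 + 6 + 2 + 3 + 2 = 18.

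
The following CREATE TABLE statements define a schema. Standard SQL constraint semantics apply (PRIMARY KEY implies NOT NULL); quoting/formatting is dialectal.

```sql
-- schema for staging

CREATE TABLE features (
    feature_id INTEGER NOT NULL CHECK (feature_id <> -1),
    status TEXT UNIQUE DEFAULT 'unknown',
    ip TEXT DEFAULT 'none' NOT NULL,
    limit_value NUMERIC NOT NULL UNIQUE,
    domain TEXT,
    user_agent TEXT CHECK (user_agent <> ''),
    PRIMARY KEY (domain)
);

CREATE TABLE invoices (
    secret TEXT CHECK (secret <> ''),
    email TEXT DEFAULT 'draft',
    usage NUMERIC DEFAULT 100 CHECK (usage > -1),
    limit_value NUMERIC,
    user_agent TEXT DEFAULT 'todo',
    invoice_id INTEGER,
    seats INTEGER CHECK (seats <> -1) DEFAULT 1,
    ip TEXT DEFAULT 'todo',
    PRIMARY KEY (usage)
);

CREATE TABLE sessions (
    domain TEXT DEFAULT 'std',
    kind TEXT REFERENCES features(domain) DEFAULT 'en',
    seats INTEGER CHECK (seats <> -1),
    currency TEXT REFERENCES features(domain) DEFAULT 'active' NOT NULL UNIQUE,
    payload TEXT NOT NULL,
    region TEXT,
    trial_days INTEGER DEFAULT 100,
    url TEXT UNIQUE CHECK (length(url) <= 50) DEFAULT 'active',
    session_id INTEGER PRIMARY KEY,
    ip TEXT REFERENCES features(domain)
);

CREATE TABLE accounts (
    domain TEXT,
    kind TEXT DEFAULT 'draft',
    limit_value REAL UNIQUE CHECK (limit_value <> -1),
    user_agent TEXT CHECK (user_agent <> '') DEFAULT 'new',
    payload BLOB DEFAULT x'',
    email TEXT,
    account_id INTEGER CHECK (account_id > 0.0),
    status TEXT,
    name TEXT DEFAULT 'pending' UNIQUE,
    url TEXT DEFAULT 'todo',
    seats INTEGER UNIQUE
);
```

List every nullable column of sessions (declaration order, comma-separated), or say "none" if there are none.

domain, kind, seats, region, trial_days, url, ip

- domain: DEFAULT only fills an omitted column; an explicit NULL is still allowed → nullable.
- kind: a foreign key column may be NULL unless separately constrained → nullable.
- seats: CHECK does not forbid NULL (a CHECK constraint passes when its expression is NULL) → nullable.
- currency: declared NOT NULL → not nullable.
- payload: declared NOT NULL → not nullable.
- region: no NOT NULL constraint applies → nullable.
- trial_days: DEFAULT only fills an omitted column; an explicit NULL is still allowed → nullable.
- url: CHECK does not forbid NULL (a CHECK constraint passes when its expression is NULL) → nullable.
- session_id: part of the PRIMARY KEY, which implies NOT NULL → not nullable.
- ip: a foreign key column may be NULL unless separately constrained → nullable.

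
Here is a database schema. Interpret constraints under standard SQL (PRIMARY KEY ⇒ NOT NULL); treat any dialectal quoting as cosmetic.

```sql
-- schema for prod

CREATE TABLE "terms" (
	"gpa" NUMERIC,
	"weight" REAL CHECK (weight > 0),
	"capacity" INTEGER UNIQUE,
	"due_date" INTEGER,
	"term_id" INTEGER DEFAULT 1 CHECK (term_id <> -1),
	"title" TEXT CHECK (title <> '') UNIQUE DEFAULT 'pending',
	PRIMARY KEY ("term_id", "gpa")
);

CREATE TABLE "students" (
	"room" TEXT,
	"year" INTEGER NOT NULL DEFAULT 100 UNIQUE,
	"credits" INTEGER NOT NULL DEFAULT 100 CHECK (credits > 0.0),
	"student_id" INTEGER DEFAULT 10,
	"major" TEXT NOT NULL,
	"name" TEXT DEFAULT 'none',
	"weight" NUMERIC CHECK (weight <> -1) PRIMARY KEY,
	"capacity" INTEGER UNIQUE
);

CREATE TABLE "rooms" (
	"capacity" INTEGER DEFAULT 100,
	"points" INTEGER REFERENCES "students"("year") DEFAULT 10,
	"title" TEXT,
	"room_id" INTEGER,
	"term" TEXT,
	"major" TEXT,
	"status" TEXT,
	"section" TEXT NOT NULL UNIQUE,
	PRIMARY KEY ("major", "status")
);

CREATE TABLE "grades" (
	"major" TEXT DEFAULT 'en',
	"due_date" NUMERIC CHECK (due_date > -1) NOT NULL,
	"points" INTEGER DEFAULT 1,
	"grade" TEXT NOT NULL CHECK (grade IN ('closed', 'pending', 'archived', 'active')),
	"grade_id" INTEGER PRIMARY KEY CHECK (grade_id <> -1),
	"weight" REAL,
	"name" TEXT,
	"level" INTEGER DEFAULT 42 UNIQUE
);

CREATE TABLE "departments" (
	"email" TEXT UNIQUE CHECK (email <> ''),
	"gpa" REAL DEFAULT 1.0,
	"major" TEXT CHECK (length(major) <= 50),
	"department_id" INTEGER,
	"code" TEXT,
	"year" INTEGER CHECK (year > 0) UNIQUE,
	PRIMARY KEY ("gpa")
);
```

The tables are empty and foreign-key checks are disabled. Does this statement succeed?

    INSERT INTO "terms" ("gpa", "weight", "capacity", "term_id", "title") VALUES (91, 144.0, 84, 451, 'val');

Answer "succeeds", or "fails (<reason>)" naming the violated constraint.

succeeds

NOT NULL columns: gpa is supplied; term_id is supplied.
CHECK constraints: 144.0 satisfies (weight > 0); 451 satisfies (term_id <> -1); 'val' satisfies (title <> '').
No constraint is violated.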